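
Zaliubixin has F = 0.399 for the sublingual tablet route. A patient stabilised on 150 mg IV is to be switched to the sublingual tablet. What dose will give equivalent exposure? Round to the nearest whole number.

D_sublingual = 376 mg

For equal systemic exposure: F × D_ev = D_iv
D_ev = D_iv / F = 150 / 0.399 = 375.94 mg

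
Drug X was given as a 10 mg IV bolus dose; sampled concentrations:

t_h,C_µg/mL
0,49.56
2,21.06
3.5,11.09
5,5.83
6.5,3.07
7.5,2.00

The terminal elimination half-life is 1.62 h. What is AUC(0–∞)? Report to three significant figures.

Trapezoidal AUC_0→7.5:
  [0→2]: (49.56+21.06)/2 × 2 = 70.62
  [2→3.5]: (21.06+11.09)/2 × 1.5 = 24.1125
  [3.5→5]: (11.09+5.83)/2 × 1.5 = 12.69
  [5→6.5]: (5.83+3.07)/2 × 1.5 = 6.675
  [6.5→7.5]: (3.07+2.00)/2 × 1 = 2.535
  Sum = 116.6325 µg/mL·h
k_e = ln2 / t½ = 0.693147 / 1.62 = 0.4279 h^-1
Extrapolated tail: C_last / k_e = 2.00 / 0.4279 = 4.674
AUC_0→∞ = 116.6325 + 4.674 = 121.3065 µg/mL·h

AUC = 121 µg/mL·h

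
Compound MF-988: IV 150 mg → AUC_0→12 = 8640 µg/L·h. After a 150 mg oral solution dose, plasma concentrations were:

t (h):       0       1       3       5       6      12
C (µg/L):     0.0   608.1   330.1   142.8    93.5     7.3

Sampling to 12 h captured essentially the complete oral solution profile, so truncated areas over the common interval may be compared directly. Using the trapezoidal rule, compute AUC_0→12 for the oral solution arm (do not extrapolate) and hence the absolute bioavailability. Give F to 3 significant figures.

F = 0.247

Trapezoidal AUC_0→12 (oral solution):
  [0→1]: (0.0+608.1)/2 × 1 = 304.05
  [1→3]: (608.1+330.1)/2 × 2 = 938.2
  [3→5]: (330.1+142.8)/2 × 2 = 472.9
  [5→6]: (142.8+93.5)/2 × 1 = 118.15
  [6→12]: (93.5+7.3)/2 × 6 = 302.4
  Sum = 2135.7 µg/L·h
F = (AUC_ev/D_ev)/(AUC_iv/D_iv) = (2135.7/150)/(8640/150) = 14.238/57.6 = 0.2472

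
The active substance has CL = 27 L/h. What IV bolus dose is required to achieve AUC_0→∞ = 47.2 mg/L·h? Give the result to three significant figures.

Dose_iv = CL × AUC_0→∞
     = 27 × 47.2 = 1274.4 mg

Dose = 1270 mg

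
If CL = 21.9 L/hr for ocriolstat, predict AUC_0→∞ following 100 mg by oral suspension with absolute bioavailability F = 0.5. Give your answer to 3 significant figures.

AUC = 2.28 mg/L·hr

AUC_0→∞ = F × Dose / CL
        = 0.5 × 100 / 21.9 = 2.28311 mg/L·hr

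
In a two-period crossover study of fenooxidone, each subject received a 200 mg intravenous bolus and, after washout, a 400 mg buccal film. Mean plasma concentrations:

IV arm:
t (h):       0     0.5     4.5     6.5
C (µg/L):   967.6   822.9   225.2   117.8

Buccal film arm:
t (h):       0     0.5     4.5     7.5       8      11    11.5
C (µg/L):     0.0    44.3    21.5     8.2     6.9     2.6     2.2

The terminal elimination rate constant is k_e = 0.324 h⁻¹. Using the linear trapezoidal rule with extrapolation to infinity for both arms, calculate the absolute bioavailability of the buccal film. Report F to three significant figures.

Trapezoidal AUC_0→6.5 (IV):
  [0→0.5]: (967.6+822.9)/2 × 0.5 = 447.625
  [0.5→4.5]: (822.9+225.2)/2 × 4 = 2096.2
  [4.5→6.5]: (225.2+117.8)/2 × 2 = 343.0
  Sum = 2886.825 µg/L·h
IV tail: 117.8/0.324 = 363.580; AUC_iv,0→∞ = 2886.825 + 363.580 = 3250.405 µg/L·h
Trapezoidal AUC_0→11.5 (buccal film):
  [0→0.5]: (0.0+44.3)/2 × 0.5 = 11.075
  [0.5→4.5]: (44.3+21.5)/2 × 4 = 131.6
  [4.5→7.5]: (21.5+8.2)/2 × 3 = 44.55
  [7.5→8]: (8.2+6.9)/2 × 0.5 = 3.775
  [8→11]: (6.9+2.6)/2 × 3 = 14.25
  [11→11.5]: (2.6+2.2)/2 × 0.5 = 1.2
  Sum = 206.45 µg/L·h
buccal film tail: 2.2/0.324 = 6.790; AUC_ev,0→∞ = 206.45 + 6.790 = 213.24 µg/L·h
F = (AUC_ev/D_ev)/(AUC_iv/D_iv) = (213.24/400)/(3250.405/200) = 0.5331/16.252025 = 0.0328

F = 0.0328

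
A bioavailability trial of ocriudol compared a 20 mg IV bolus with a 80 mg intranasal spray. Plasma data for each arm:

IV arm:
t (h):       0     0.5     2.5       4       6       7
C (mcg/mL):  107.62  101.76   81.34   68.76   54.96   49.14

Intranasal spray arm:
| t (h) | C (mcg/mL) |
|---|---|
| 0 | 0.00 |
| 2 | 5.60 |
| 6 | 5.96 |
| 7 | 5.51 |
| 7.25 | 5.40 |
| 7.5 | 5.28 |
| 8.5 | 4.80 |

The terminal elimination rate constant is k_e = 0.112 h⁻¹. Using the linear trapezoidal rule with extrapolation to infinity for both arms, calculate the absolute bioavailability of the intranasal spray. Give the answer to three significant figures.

Trapezoidal AUC_0→7 (IV):
  [0→0.5]: (107.62+101.76)/2 × 0.5 = 52.345
  [0.5→2.5]: (101.76+81.34)/2 × 2 = 183.1
  [2.5→4]: (81.34+68.76)/2 × 1.5 = 112.575
  [4→6]: (68.76+54.96)/2 × 2 = 123.72
  [6→7]: (54.96+49.14)/2 × 1 = 52.05
  Sum = 523.79 mcg/mL·h
IV tail: 49.14/0.112 = 438.750; AUC_iv,0→∞ = 523.79 + 438.750 = 962.54 mcg/mL·h
Trapezoidal AUC_0→8.5 (intranasal spray):
  [0→2]: (0.00+5.60)/2 × 2 = 5.6
  [2→6]: (5.60+5.96)/2 × 4 = 23.12
  [6→7]: (5.96+5.51)/2 × 1 = 5.735
  [7→7.25]: (5.51+5.40)/2 × 0.25 = 1.36375
  [7.25→7.5]: (5.40+5.28)/2 × 0.25 = 1.335
  [7.5→8.5]: (5.28+4.80)/2 × 1 = 5.04
  Sum = 42.19375 mcg/mL·h
intranasal spray tail: 4.80/0.112 = 42.857; AUC_ev,0→∞ = 42.19375 + 42.857 = 85.05075 mcg/mL·h
F = (AUC_ev/D_ev)/(AUC_iv/D_iv) = (85.05075/80)/(962.54/20) = 1.06313/48.127 = 0.0221

F = 0.0221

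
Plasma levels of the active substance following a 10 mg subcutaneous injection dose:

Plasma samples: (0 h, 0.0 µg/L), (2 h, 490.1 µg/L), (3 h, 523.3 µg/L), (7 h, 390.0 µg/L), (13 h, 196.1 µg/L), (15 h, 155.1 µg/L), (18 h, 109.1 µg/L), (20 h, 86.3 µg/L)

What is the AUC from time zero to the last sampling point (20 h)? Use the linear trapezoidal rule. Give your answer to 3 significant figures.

AUC = 5520 µg/L·h

Trapezoidal AUC_0→20:
  [0→2]: (0.0+490.1)/2 × 2 = 490.1
  [2→3]: (490.1+523.3)/2 × 1 = 506.7
  [3→7]: (523.3+390.0)/2 × 4 = 1826.6
  [7→13]: (390.0+196.1)/2 × 6 = 1758.3
  [13→15]: (196.1+155.1)/2 × 2 = 351.2
  [15→18]: (155.1+109.1)/2 × 3 = 396.3
  [18→20]: (109.1+86.3)/2 × 2 = 195.4
  Sum = 5524.6 µg/L·h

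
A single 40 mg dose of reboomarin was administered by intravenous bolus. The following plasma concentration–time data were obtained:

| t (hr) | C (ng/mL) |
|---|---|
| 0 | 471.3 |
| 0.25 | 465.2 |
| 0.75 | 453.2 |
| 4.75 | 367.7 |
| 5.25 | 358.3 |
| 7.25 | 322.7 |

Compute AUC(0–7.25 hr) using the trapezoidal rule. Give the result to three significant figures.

AUC = 2850 ng/mL·hr

Trapezoidal AUC_0→7.25:
  [0→0.25]: (471.3+465.2)/2 × 0.25 = 117.0625
  [0.25→0.75]: (465.2+453.2)/2 × 0.5 = 229.6
  [0.75→4.75]: (453.2+367.7)/2 × 4 = 1641.8
  [4.75→5.25]: (367.7+358.3)/2 × 0.5 = 181.5
  [5.25→7.25]: (358.3+322.7)/2 × 2 = 681.0
  Sum = 2850.9625 ng/mL·hr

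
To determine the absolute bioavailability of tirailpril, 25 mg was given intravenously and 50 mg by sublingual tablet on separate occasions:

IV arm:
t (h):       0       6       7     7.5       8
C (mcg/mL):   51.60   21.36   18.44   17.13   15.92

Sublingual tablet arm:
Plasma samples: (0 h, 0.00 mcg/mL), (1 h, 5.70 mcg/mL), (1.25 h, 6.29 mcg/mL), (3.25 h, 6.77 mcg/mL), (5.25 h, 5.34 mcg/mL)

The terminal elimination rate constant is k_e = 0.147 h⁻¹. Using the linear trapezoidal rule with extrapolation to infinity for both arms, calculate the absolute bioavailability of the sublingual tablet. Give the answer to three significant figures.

Trapezoidal AUC_0→8 (IV):
  [0→6]: (51.60+21.36)/2 × 6 = 218.88
  [6→7]: (21.36+18.44)/2 × 1 = 19.9
  [7→7.5]: (18.44+17.13)/2 × 0.5 = 8.8925
  [7.5→8]: (17.13+15.92)/2 × 0.5 = 8.2625
  Sum = 255.935 mcg/mL·h
IV tail: 15.92/0.147 = 108.299; AUC_iv,0→∞ = 255.935 + 108.299 = 364.234 mcg/mL·h
Trapezoidal AUC_0→5.25 (sublingual tablet):
  [0→1]: (0.00+5.70)/2 × 1 = 2.85
  [1→1.25]: (5.70+6.29)/2 × 0.25 = 1.49875
  [1.25→3.25]: (6.29+6.77)/2 × 2 = 13.06
  [3.25→5.25]: (6.77+5.34)/2 × 2 = 12.11
  Sum = 29.51875 mcg/mL·h
sublingual tablet tail: 5.34/0.147 = 36.327; AUC_ev,0→∞ = 29.51875 + 36.327 = 65.84575 mcg/mL·h
F = (AUC_ev/D_ev)/(AUC_iv/D_iv) = (65.84575/50)/(364.234/25) = 1.316915/14.56936 = 0.0904

F = 0.0904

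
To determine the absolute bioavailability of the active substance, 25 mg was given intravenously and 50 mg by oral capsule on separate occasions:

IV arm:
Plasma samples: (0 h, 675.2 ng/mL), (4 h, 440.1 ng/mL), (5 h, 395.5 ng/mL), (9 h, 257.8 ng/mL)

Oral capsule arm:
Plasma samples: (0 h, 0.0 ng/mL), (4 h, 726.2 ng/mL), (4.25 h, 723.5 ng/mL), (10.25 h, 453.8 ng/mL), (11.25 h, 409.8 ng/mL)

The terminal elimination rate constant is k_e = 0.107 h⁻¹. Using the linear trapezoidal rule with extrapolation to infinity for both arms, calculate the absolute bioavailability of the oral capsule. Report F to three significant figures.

F = 0.741

Trapezoidal AUC_0→9 (IV):
  [0→4]: (675.2+440.1)/2 × 4 = 2230.6
  [4→5]: (440.1+395.5)/2 × 1 = 417.8
  [5→9]: (395.5+257.8)/2 × 4 = 1306.6
  Sum = 3955.0 ng/mL·h
IV tail: 257.8/0.107 = 2409.346; AUC_iv,0→∞ = 3955.0 + 2409.346 = 6364.346 ng/mL·h
Trapezoidal AUC_0→11.25 (oral capsule):
  [0→4]: (0.0+726.2)/2 × 4 = 1452.4
  [4→4.25]: (726.2+723.5)/2 × 0.25 = 181.2125
  [4.25→10.25]: (723.5+453.8)/2 × 6 = 3531.9
  [10.25→11.25]: (453.8+409.8)/2 × 1 = 431.8
  Sum = 5597.3125 ng/mL·h
oral capsule tail: 409.8/0.107 = 3829.907; AUC_ev,0→∞ = 5597.3125 + 3829.907 = 9427.2195 ng/mL·h
F = (AUC_ev/D_ev)/(AUC_iv/D_iv) = (9427.2195/50)/(6364.346/25) = 188.54439/254.57384 = 0.7406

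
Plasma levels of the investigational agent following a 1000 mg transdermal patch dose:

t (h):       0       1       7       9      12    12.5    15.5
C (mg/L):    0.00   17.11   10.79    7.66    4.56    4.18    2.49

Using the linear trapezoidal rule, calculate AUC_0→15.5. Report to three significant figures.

Trapezoidal AUC_0→15.5:
  [0→1]: (0.00+17.11)/2 × 1 = 8.555
  [1→7]: (17.11+10.79)/2 × 6 = 83.7
  [7→9]: (10.79+7.66)/2 × 2 = 18.45
  [9→12]: (7.66+4.56)/2 × 3 = 18.33
  [12→12.5]: (4.56+4.18)/2 × 0.5 = 2.185
  [12.5→15.5]: (4.18+2.49)/2 × 3 = 10.005
  Sum = 141.225 mg/L·h

AUC = 141 mg/L·h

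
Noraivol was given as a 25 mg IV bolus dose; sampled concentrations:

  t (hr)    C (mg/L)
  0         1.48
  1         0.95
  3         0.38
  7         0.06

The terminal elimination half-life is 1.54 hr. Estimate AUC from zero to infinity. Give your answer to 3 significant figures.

AUC = 3.56 mg/L·hr

Trapezoidal AUC_0→7:
  [0→1]: (1.48+0.95)/2 × 1 = 1.215
  [1→3]: (0.95+0.38)/2 × 2 = 1.33
  [3→7]: (0.38+0.06)/2 × 4 = 0.88
  Sum = 3.425 mg/L·hr
k_e = ln2 / t½ = 0.693147 / 1.54 = 0.4501 hr^-1
Extrapolated tail: C_last / k_e = 0.06 / 0.4501 = 0.133
AUC_0→∞ = 3.425 + 0.133 = 3.558 mg/L·hr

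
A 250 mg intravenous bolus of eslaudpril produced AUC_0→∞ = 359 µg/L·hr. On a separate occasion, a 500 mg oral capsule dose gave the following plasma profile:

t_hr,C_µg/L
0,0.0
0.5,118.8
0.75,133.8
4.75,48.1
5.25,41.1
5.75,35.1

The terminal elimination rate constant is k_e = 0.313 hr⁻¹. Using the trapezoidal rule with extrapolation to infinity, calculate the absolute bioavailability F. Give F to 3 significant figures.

F = 0.806

Trapezoidal AUC_0→5.75 (oral capsule):
  [0→0.5]: (0.0+118.8)/2 × 0.5 = 29.7
  [0.5→0.75]: (118.8+133.8)/2 × 0.25 = 31.575
  [0.75→4.75]: (133.8+48.1)/2 × 4 = 363.8
  [4.75→5.25]: (48.1+41.1)/2 × 0.5 = 22.3
  [5.25→5.75]: (41.1+35.1)/2 × 0.5 = 19.05
  Sum = 466.425 µg/L·hr
Tail: C_last/k_e = 35.1/0.313 = 112.141
AUC_0→∞ (oral capsule) = 466.425 + 112.141 = 578.566 µg/L·hr
F = (AUC_ev/D_ev)/(AUC_iv/D_iv) = (578.566/500)/(359/250) = 1.157132/1.436 = 0.8058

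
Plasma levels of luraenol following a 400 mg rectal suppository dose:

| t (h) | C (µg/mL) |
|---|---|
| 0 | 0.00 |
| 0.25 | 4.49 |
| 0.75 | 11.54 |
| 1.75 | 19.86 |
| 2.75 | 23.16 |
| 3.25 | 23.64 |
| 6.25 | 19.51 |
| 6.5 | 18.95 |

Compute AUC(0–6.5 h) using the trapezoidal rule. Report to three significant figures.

Trapezoidal AUC_0→6.5:
  [0→0.25]: (0.00+4.49)/2 × 0.25 = 0.56125
  [0.25→0.75]: (4.49+11.54)/2 × 0.5 = 4.0075
  [0.75→1.75]: (11.54+19.86)/2 × 1 = 15.7
  [1.75→2.75]: (19.86+23.16)/2 × 1 = 21.51
  [2.75→3.25]: (23.16+23.64)/2 × 0.5 = 11.7
  [3.25→6.25]: (23.64+19.51)/2 × 3 = 64.725
  [6.25→6.5]: (19.51+18.95)/2 × 0.25 = 4.8075
  Sum = 123.01125 µg/mL·h

AUC = 123 µg/mL·h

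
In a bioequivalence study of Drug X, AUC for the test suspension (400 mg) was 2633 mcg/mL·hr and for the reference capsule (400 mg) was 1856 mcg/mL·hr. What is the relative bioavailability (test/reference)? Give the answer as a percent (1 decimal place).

F_rel = 141.9%

F_rel = (AUC_test/D_test) / (AUC_ref/D_ref)
      = (2633/400) / (1856/400)
      = 6.5825 / 4.64 = 1.4186 = 141.86%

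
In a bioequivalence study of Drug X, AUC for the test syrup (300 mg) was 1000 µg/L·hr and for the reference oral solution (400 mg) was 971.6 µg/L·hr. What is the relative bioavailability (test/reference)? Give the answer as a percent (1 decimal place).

F_rel = 137.2%

F_rel = (AUC_test/D_test) / (AUC_ref/D_ref)
      = (1000/300) / (971.6/400)
      = 3.33333 / 2.429 = 1.3723 = 137.23%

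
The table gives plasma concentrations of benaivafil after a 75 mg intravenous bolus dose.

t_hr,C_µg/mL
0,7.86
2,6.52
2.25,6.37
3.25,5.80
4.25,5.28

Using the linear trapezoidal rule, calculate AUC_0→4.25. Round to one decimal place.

AUC = 27.6 µg/mL·hr

Trapezoidal AUC_0→4.25:
  [0→2]: (7.86+6.52)/2 × 2 = 14.38
  [2→2.25]: (6.52+6.37)/2 × 0.25 = 1.61125
  [2.25→3.25]: (6.37+5.80)/2 × 1 = 6.085
  [3.25→4.25]: (5.80+5.28)/2 × 1 = 5.54
  Sum = 27.61625 µg/mL·hr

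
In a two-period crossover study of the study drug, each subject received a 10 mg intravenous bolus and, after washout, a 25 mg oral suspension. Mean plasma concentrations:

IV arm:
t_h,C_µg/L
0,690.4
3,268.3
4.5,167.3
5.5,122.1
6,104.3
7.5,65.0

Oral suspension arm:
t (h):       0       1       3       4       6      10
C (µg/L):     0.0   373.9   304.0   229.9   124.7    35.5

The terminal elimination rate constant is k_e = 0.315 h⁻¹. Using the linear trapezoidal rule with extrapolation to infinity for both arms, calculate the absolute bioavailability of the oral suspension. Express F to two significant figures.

Trapezoidal AUC_0→7.5 (IV):
  [0→3]: (690.4+268.3)/2 × 3 = 1438.05
  [3→4.5]: (268.3+167.3)/2 × 1.5 = 326.7
  [4.5→5.5]: (167.3+122.1)/2 × 1 = 144.7
  [5.5→6]: (122.1+104.3)/2 × 0.5 = 56.6
  [6→7.5]: (104.3+65.0)/2 × 1.5 = 126.975
  Sum = 2093.025 µg/L·h
IV tail: 65.0/0.315 = 206.349; AUC_iv,0→∞ = 2093.025 + 206.349 = 2299.374 µg/L·h
Trapezoidal AUC_0→10 (oral suspension):
  [0→1]: (0.0+373.9)/2 × 1 = 186.95
  [1→3]: (373.9+304.0)/2 × 2 = 677.9
  [3→4]: (304.0+229.9)/2 × 1 = 266.95
  [4→6]: (229.9+124.7)/2 × 2 = 354.6
  [6→10]: (124.7+35.5)/2 × 4 = 320.4
  Sum = 1806.8 µg/L·h
oral suspension tail: 35.5/0.315 = 112.698; AUC_ev,0→∞ = 1806.8 + 112.698 = 1919.498 µg/L·h
F = (AUC_ev/D_ev)/(AUC_iv/D_iv) = (1919.498/25)/(2299.374/10) = 76.77992/229.9374 = 0.3339

F = 0.33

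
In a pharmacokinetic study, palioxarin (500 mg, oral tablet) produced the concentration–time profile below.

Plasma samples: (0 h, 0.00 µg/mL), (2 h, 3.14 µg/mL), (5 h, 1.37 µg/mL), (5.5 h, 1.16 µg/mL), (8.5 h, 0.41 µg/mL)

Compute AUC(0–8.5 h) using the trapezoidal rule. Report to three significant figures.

AUC = 12.9 µg/mL·h

Trapezoidal AUC_0→8.5:
  [0→2]: (0.00+3.14)/2 × 2 = 3.14
  [2→5]: (3.14+1.37)/2 × 3 = 6.765
  [5→5.5]: (1.37+1.16)/2 × 0.5 = 0.6325
  [5.5→8.5]: (1.16+0.41)/2 × 3 = 2.355
  Sum = 12.8925 µg/mL·h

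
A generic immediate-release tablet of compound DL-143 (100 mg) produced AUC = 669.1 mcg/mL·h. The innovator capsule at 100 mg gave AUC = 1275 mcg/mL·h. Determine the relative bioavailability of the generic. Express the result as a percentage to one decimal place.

F_rel = 52.5%

F_rel = (AUC_test/D_test) / (AUC_ref/D_ref)
      = (669.1/100) / (1275/100)
      = 6.691 / 12.75 = 0.5248 = 52.48%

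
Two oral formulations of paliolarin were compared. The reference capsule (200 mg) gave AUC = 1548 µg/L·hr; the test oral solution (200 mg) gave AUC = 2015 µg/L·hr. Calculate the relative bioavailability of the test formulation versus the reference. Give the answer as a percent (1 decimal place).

F_rel = (AUC_test/D_test) / (AUC_ref/D_ref)
      = (2015/200) / (1548/200)
      = 10.075 / 7.74 = 1.3017 = 130.17%

F_rel = 130.2%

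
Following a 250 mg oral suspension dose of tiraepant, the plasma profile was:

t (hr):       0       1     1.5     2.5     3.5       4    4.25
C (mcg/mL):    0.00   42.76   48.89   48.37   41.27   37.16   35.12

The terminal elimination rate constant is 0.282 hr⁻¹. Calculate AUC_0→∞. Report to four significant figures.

Trapezoidal AUC_0→4.25:
  [0→1]: (0.00+42.76)/2 × 1 = 21.38
  [1→1.5]: (42.76+48.89)/2 × 0.5 = 22.9125
  [1.5→2.5]: (48.89+48.37)/2 × 1 = 48.63
  [2.5→3.5]: (48.37+41.27)/2 × 1 = 44.82
  [3.5→4]: (41.27+37.16)/2 × 0.5 = 19.6075
  [4→4.25]: (37.16+35.12)/2 × 0.25 = 9.035
  Sum = 166.385 mcg/mL·hr
Extrapolated tail: C_last / k_e = 35.12 / 0.282 = 124.539
AUC_0→∞ = 166.385 + 124.539 = 290.924 mcg/mL·hr

AUC = 290.9 mcg/mL·hr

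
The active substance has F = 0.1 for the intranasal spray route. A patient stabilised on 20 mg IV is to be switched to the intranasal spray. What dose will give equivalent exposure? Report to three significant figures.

For equal systemic exposure: F × D_ev = D_iv
D_ev = D_iv / F = 20 / 0.1 = 200 mg

D_intranasal = 200 mg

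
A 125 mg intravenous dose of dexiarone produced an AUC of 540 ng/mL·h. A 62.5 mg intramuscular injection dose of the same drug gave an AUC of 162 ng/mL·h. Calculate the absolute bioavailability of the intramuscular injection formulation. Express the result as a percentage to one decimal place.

F = (AUC_ev / D_ev) / (AUC_iv / D_iv)
  = (162/62.5) / (540/125)
  = 2.592 / 4.32 = 0.6000
  = 60.00%

F = 60.0%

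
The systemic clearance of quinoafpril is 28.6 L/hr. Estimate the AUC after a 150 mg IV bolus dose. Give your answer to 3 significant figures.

AUC = 5.24 mg/L·hr

AUC_0→∞ = Dose_iv / CL
        = 150 / 28.6 = 5.24476 mg/L·hr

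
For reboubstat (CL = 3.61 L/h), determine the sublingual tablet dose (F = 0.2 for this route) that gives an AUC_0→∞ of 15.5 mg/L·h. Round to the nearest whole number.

Dose = CL × AUC_0→∞ / F
     = 3.61 × 15.5 / 0.2 = 279.775 mg

Dose = 280 mg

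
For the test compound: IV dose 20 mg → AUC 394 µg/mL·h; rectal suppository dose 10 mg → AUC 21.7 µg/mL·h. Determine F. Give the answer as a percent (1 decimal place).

F = 11.0%

F = (AUC_ev / D_ev) / (AUC_iv / D_iv)
  = (21.7/10) / (394/20)
  = 2.17 / 19.7 = 0.1102
  = 11.02%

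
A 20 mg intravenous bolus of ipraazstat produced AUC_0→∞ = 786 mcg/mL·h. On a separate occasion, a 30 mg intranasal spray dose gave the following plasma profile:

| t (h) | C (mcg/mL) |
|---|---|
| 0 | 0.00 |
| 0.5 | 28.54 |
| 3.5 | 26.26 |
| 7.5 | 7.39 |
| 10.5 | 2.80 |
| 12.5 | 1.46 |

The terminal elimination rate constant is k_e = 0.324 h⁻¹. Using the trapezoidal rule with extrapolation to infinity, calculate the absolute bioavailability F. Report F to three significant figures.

Trapezoidal AUC_0→12.5 (intranasal spray):
  [0→0.5]: (0.00+28.54)/2 × 0.5 = 7.135
  [0.5→3.5]: (28.54+26.26)/2 × 3 = 82.2
  [3.5→7.5]: (26.26+7.39)/2 × 4 = 67.3
  [7.5→10.5]: (7.39+2.80)/2 × 3 = 15.285
  [10.5→12.5]: (2.80+1.46)/2 × 2 = 4.26
  Sum = 176.18 mcg/mL·h
Tail: C_last/k_e = 1.46/0.324 = 4.506
AUC_0→∞ (intranasal spray) = 176.18 + 4.506 = 180.686 mcg/mL·h
F = (AUC_ev/D_ev)/(AUC_iv/D_iv) = (180.686/30)/(786/20) = 6.02287/39.3 = 0.1533

F = 0.153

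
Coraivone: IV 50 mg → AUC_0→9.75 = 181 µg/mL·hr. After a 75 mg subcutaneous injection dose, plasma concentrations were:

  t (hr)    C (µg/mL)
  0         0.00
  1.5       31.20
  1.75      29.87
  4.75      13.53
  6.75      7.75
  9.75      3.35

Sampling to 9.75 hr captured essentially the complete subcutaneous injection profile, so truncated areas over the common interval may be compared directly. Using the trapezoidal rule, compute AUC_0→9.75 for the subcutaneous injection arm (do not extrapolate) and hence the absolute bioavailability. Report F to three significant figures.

F = 0.494

Trapezoidal AUC_0→9.75 (subcutaneous injection):
  [0→1.5]: (0.00+31.20)/2 × 1.5 = 23.4
  [1.5→1.75]: (31.20+29.87)/2 × 0.25 = 7.63375
  [1.75→4.75]: (29.87+13.53)/2 × 3 = 65.1
  [4.75→6.75]: (13.53+7.75)/2 × 2 = 21.28
  [6.75→9.75]: (7.75+3.35)/2 × 3 = 16.65
  Sum = 134.06375 µg/mL·hr
F = (AUC_ev/D_ev)/(AUC_iv/D_iv) = (134.06375/75)/(181/50) = 1.78752/3.62 = 0.4938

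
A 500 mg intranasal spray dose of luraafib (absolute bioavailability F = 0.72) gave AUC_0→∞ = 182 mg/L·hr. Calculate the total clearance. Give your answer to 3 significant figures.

CL = 1.98 L/hr

CL = F × Dose / AUC_0→∞
   = 0.72 × 500 / 182 = 1.97802 L/hr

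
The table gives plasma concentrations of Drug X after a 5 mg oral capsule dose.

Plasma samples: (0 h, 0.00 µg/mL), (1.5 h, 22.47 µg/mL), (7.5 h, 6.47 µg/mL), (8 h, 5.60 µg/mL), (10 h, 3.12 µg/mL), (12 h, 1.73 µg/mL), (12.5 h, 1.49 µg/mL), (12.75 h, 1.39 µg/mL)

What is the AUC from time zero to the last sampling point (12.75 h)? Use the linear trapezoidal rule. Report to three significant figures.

Trapezoidal AUC_0→12.75:
  [0→1.5]: (0.00+22.47)/2 × 1.5 = 16.8525
  [1.5→7.5]: (22.47+6.47)/2 × 6 = 86.82
  [7.5→8]: (6.47+5.60)/2 × 0.5 = 3.0175
  [8→10]: (5.60+3.12)/2 × 2 = 8.72
  [10→12]: (3.12+1.73)/2 × 2 = 4.85
  [12→12.5]: (1.73+1.49)/2 × 0.5 = 0.805
  [12.5→12.75]: (1.49+1.39)/2 × 0.25 = 0.36
  Sum = 121.425 µg/mL·h

AUC = 121 µg/mL·h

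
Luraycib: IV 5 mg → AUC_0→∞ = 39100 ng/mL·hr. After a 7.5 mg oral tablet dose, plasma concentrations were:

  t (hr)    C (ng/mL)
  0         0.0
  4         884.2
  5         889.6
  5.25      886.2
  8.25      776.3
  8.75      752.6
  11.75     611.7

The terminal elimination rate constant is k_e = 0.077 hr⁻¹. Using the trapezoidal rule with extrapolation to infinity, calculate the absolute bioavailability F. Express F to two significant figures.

Trapezoidal AUC_0→11.75 (oral tablet):
  [0→4]: (0.0+884.2)/2 × 4 = 1768.4
  [4→5]: (884.2+889.6)/2 × 1 = 886.9
  [5→5.25]: (889.6+886.2)/2 × 0.25 = 221.975
  [5.25→8.25]: (886.2+776.3)/2 × 3 = 2493.75
  [8.25→8.75]: (776.3+752.6)/2 × 0.5 = 382.225
  [8.75→11.75]: (752.6+611.7)/2 × 3 = 2046.45
  Sum = 7799.7 ng/mL·hr
Tail: C_last/k_e = 611.7/0.077 = 7944.156
AUC_0→∞ (oral tablet) = 7799.7 + 7944.156 = 15743.856 ng/mL·hr
F = (AUC_ev/D_ev)/(AUC_iv/D_iv) = (15743.856/7.5)/(39100/5) = 2099.1808/7820 = 0.2684

F = 0.27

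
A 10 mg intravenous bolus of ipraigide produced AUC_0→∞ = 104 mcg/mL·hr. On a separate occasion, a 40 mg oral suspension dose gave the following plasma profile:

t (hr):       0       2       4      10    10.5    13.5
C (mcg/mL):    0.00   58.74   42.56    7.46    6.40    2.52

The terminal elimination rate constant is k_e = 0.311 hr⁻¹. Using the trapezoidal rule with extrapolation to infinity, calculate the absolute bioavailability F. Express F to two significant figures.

Trapezoidal AUC_0→13.5 (oral suspension):
  [0→2]: (0.00+58.74)/2 × 2 = 58.74
  [2→4]: (58.74+42.56)/2 × 2 = 101.3
  [4→10]: (42.56+7.46)/2 × 6 = 150.06
  [10→10.5]: (7.46+6.40)/2 × 0.5 = 3.465
  [10.5→13.5]: (6.40+2.52)/2 × 3 = 13.38
  Sum = 326.945 mcg/mL·hr
Tail: C_last/k_e = 2.52/0.311 = 8.103
AUC_0→∞ (oral suspension) = 326.945 + 8.103 = 335.048 mcg/mL·hr
F = (AUC_ev/D_ev)/(AUC_iv/D_iv) = (335.048/40)/(104/10) = 8.3762/10.4 = 0.8054

F = 0.81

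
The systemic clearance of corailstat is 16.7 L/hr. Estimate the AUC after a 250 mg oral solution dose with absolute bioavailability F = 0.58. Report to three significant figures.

AUC = 8.68 mg/L·hr

AUC_0→∞ = F × Dose / CL
        = 0.58 × 250 / 16.7 = 8.68263 mg/L·hr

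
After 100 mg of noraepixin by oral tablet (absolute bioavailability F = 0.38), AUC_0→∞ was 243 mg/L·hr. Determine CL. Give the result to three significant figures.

CL = 0.156 L/hr

CL = F × Dose / AUC_0→∞
   = 0.38 × 100 / 243 = 0.156379 L/hr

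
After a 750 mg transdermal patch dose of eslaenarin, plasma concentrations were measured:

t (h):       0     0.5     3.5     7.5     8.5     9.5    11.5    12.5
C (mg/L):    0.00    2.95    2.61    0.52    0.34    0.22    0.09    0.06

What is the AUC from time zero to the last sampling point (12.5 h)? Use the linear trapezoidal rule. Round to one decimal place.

Trapezoidal AUC_0→12.5:
  [0→0.5]: (0.00+2.95)/2 × 0.5 = 0.7375
  [0.5→3.5]: (2.95+2.61)/2 × 3 = 8.34
  [3.5→7.5]: (2.61+0.52)/2 × 4 = 6.26
  [7.5→8.5]: (0.52+0.34)/2 × 1 = 0.43
  [8.5→9.5]: (0.34+0.22)/2 × 1 = 0.28
  [9.5→11.5]: (0.22+0.09)/2 × 2 = 0.31
  [11.5→12.5]: (0.09+0.06)/2 × 1 = 0.075
  Sum = 16.4325 mg/L·h

AUC = 16.4 mg/L·h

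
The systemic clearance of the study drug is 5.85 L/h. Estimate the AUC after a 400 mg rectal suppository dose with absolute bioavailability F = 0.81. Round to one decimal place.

AUC_0→∞ = F × Dose / CL
        = 0.81 × 400 / 5.85 = 55.3846 mg/L·h

AUC = 55.4 mg/L·h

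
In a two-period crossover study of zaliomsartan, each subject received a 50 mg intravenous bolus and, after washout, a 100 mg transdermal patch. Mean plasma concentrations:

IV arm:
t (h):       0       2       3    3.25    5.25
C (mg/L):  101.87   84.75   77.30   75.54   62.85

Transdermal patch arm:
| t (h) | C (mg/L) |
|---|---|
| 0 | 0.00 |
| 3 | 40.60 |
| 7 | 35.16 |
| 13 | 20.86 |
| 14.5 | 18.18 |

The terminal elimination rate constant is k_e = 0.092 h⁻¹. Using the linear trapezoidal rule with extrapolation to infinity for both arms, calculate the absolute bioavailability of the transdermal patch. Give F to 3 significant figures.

Trapezoidal AUC_0→5.25 (IV):
  [0→2]: (101.87+84.75)/2 × 2 = 186.62
  [2→3]: (84.75+77.30)/2 × 1 = 81.025
  [3→3.25]: (77.30+75.54)/2 × 0.25 = 19.105
  [3.25→5.25]: (75.54+62.85)/2 × 2 = 138.39
  Sum = 425.14 mg/L·h
IV tail: 62.85/0.092 = 683.152; AUC_iv,0→∞ = 425.14 + 683.152 = 1108.292 mg/L·h
Trapezoidal AUC_0→14.5 (transdermal patch):
  [0→3]: (0.00+40.60)/2 × 3 = 60.9
  [3→7]: (40.60+35.16)/2 × 4 = 151.52
  [7→13]: (35.16+20.86)/2 × 6 = 168.06
  [13→14.5]: (20.86+18.18)/2 × 1.5 = 29.28
  Sum = 409.76 mg/L·h
transdermal patch tail: 18.18/0.092 = 197.609; AUC_ev,0→∞ = 409.76 + 197.609 = 607.369 mg/L·h
F = (AUC_ev/D_ev)/(AUC_iv/D_iv) = (607.369/100)/(1108.292/50) = 6.07369/22.16584 = 0.2740

F = 0.274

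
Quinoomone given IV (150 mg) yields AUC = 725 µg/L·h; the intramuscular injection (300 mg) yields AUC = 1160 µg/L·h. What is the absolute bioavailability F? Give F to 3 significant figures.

F = 0.800

F = (AUC_ev / D_ev) / (AUC_iv / D_iv)
  = (1160/300) / (725/150)
  = 3.86667 / 4.83333 = 0.8000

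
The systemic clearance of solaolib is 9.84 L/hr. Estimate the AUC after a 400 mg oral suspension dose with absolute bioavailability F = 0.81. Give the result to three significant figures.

AUC_0→∞ = F × Dose / CL
        = 0.81 × 400 / 9.84 = 32.9268 mg/L·hr

AUC = 32.9 mg/L·hr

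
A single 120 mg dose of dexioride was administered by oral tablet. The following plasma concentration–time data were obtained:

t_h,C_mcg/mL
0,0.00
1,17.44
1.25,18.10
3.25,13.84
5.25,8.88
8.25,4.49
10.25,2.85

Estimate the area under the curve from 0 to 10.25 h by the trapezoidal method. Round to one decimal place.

AUC = 95.2 mcg/mL·h

Trapezoidal AUC_0→10.25:
  [0→1]: (0.00+17.44)/2 × 1 = 8.72
  [1→1.25]: (17.44+18.10)/2 × 0.25 = 4.4425
  [1.25→3.25]: (18.10+13.84)/2 × 2 = 31.94
  [3.25→5.25]: (13.84+8.88)/2 × 2 = 22.72
  [5.25→8.25]: (8.88+4.49)/2 × 3 = 20.055
  [8.25→10.25]: (4.49+2.85)/2 × 2 = 7.34
  Sum = 95.2175 mcg/mL·h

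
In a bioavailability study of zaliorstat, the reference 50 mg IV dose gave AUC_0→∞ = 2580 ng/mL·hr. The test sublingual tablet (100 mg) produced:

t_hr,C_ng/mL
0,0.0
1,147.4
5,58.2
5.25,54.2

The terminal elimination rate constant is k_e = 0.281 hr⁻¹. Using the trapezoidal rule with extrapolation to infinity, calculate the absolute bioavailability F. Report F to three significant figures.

F = 0.134

Trapezoidal AUC_0→5.25 (sublingual tablet):
  [0→1]: (0.0+147.4)/2 × 1 = 73.7
  [1→5]: (147.4+58.2)/2 × 4 = 411.2
  [5→5.25]: (58.2+54.2)/2 × 0.25 = 14.05
  Sum = 498.95 ng/mL·hr
Tail: C_last/k_e = 54.2/0.281 = 192.883
AUC_0→∞ (sublingual tablet) = 498.95 + 192.883 = 691.833 ng/mL·hr
F = (AUC_ev/D_ev)/(AUC_iv/D_iv) = (691.833/100)/(2580/50) = 6.91833/51.6 = 0.1341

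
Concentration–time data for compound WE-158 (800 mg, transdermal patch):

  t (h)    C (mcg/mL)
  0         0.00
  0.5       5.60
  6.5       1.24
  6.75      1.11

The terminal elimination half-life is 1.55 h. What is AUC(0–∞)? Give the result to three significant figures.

Trapezoidal AUC_0→6.75:
  [0→0.5]: (0.00+5.60)/2 × 0.5 = 1.4
  [0.5→6.5]: (5.60+1.24)/2 × 6 = 20.52
  [6.5→6.75]: (1.24+1.11)/2 × 0.25 = 0.29375
  Sum = 22.21375 mcg/mL·h
k_e = ln2 / t½ = 0.693147 / 1.55 = 0.4472 h^-1
Extrapolated tail: C_last / k_e = 1.11 / 0.4472 = 2.482
AUC_0→∞ = 22.21375 + 2.482 = 24.69575 mcg/mL·h

AUC = 24.7 mcg/mL·h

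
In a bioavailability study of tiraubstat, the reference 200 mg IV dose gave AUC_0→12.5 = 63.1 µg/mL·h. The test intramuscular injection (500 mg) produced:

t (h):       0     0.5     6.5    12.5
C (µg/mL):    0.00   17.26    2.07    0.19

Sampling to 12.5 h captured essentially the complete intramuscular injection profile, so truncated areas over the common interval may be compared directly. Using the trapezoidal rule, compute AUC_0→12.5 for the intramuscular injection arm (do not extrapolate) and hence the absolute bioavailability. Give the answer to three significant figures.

Trapezoidal AUC_0→12.5 (intramuscular injection):
  [0→0.5]: (0.00+17.26)/2 × 0.5 = 4.315
  [0.5→6.5]: (17.26+2.07)/2 × 6 = 57.99
  [6.5→12.5]: (2.07+0.19)/2 × 6 = 6.78
  Sum = 69.085 µg/mL·h
F = (AUC_ev/D_ev)/(AUC_iv/D_iv) = (69.085/500)/(63.1/200) = 0.13817/0.3155 = 0.4379

F = 0.438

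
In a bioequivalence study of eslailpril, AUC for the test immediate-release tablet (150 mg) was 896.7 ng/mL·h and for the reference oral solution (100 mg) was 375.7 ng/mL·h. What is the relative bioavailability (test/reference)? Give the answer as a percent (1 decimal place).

F_rel = (AUC_test/D_test) / (AUC_ref/D_ref)
      = (896.7/150) / (375.7/100)
      = 5.978 / 3.757 = 1.5912 = 159.12%

F_rel = 159.1%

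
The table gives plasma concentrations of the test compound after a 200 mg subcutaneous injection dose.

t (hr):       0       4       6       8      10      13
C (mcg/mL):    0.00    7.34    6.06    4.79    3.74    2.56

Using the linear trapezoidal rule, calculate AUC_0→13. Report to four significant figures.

Trapezoidal AUC_0→13:
  [0→4]: (0.00+7.34)/2 × 4 = 14.68
  [4→6]: (7.34+6.06)/2 × 2 = 13.4
  [6→8]: (6.06+4.79)/2 × 2 = 10.85
  [8→10]: (4.79+3.74)/2 × 2 = 8.53
  [10→13]: (3.74+2.56)/2 × 3 = 9.45
  Sum = 56.91 mcg/mL·hr

AUC = 56.91 mcg/mL·hr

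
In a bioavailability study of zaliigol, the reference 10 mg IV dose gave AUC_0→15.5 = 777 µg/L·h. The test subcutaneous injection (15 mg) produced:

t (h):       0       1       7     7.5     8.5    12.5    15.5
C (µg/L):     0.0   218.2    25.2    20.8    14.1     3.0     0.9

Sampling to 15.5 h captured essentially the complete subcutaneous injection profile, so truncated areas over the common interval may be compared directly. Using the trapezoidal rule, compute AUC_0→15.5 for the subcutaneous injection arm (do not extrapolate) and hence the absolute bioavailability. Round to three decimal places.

F = 0.779

Trapezoidal AUC_0→15.5 (subcutaneous injection):
  [0→1]: (0.0+218.2)/2 × 1 = 109.1
  [1→7]: (218.2+25.2)/2 × 6 = 730.2
  [7→7.5]: (25.2+20.8)/2 × 0.5 = 11.5
  [7.5→8.5]: (20.8+14.1)/2 × 1 = 17.45
  [8.5→12.5]: (14.1+3.0)/2 × 4 = 34.2
  [12.5→15.5]: (3.0+0.9)/2 × 3 = 5.85
  Sum = 908.3 µg/L·h
F = (AUC_ev/D_ev)/(AUC_iv/D_iv) = (908.3/15)/(777/10) = 60.5533/77.7 = 0.7793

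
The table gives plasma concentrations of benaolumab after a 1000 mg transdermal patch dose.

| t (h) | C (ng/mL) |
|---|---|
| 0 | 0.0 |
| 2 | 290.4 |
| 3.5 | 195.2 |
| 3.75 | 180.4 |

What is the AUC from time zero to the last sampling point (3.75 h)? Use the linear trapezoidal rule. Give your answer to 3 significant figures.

AUC = 702 ng/mL·h

Trapezoidal AUC_0→3.75:
  [0→2]: (0.0+290.4)/2 × 2 = 290.4
  [2→3.5]: (290.4+195.2)/2 × 1.5 = 364.2
  [3.5→3.75]: (195.2+180.4)/2 × 0.25 = 46.95
  Sum = 701.55 ng/mL·h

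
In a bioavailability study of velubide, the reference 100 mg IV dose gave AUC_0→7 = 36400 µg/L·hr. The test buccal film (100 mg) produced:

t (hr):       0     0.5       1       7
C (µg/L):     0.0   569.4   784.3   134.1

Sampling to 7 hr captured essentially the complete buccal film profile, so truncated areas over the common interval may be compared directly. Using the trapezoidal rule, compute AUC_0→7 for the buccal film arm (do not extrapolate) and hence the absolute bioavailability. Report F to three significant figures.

Trapezoidal AUC_0→7 (buccal film):
  [0→0.5]: (0.0+569.4)/2 × 0.5 = 142.35
  [0.5→1]: (569.4+784.3)/2 × 0.5 = 338.425
  [1→7]: (784.3+134.1)/2 × 6 = 2755.2
  Sum = 3235.975 µg/L·hr
F = (AUC_ev/D_ev)/(AUC_iv/D_iv) = (3235.975/100)/(36400/100) = 32.35975/364 = 0.0889

F = 0.0889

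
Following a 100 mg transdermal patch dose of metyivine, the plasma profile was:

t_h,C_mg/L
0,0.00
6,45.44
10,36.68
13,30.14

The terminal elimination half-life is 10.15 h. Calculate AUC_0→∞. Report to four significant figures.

Trapezoidal AUC_0→13:
  [0→6]: (0.00+45.44)/2 × 6 = 136.32
  [6→10]: (45.44+36.68)/2 × 4 = 164.24
  [10→13]: (36.68+30.14)/2 × 3 = 100.23
  Sum = 400.79 mg/L·h
k_e = ln2 / t½ = 0.693147 / 10.15 = 0.0683 h^-1
Extrapolated tail: C_last / k_e = 30.14 / 0.0683 = 441.288
AUC_0→∞ = 400.79 + 441.288 = 842.078 mg/L·h

AUC = 842.1 mg/L·h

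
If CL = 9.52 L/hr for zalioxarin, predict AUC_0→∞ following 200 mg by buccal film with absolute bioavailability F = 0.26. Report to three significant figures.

AUC_0→∞ = F × Dose / CL
        = 0.26 × 200 / 9.52 = 5.46218 mg/L·hr

AUC = 5.46 mg/L·hr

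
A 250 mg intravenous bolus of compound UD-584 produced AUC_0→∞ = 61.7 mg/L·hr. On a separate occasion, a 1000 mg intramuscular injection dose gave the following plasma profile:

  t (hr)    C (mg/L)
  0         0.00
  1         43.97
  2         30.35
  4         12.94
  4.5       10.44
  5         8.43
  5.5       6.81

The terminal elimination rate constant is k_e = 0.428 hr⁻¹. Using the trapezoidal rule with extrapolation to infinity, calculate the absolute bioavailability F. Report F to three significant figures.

F = 0.538

Trapezoidal AUC_0→5.5 (intramuscular injection):
  [0→1]: (0.00+43.97)/2 × 1 = 21.985
  [1→2]: (43.97+30.35)/2 × 1 = 37.16
  [2→4]: (30.35+12.94)/2 × 2 = 43.29
  [4→4.5]: (12.94+10.44)/2 × 0.5 = 5.845
  [4.5→5]: (10.44+8.43)/2 × 0.5 = 4.7175
  [5→5.5]: (8.43+6.81)/2 × 0.5 = 3.81
  Sum = 116.8075 mg/L·hr
Tail: C_last/k_e = 6.81/0.428 = 15.911
AUC_0→∞ (intramuscular injection) = 116.8075 + 15.911 = 132.7185 mg/L·hr
F = (AUC_ev/D_ev)/(AUC_iv/D_iv) = (132.7185/1000)/(61.7/250) = 0.1327185/0.2468 = 0.5378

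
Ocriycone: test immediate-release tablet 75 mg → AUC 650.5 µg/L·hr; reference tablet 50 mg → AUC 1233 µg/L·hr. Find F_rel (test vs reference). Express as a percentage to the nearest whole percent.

F_rel = 35%

F_rel = (AUC_test/D_test) / (AUC_ref/D_ref)
      = (650.5/75) / (1233/50)
      = 8.67333 / 24.66 = 0.3517 = 35.17%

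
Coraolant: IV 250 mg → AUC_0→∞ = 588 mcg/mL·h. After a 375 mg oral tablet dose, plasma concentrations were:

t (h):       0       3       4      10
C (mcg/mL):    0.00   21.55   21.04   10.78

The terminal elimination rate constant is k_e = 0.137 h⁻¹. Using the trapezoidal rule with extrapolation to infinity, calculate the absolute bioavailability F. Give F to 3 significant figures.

F = 0.258

Trapezoidal AUC_0→10 (oral tablet):
  [0→3]: (0.00+21.55)/2 × 3 = 32.325
  [3→4]: (21.55+21.04)/2 × 1 = 21.295
  [4→10]: (21.04+10.78)/2 × 6 = 95.46
  Sum = 149.08 mcg/mL·h
Tail: C_last/k_e = 10.78/0.137 = 78.686
AUC_0→∞ (oral tablet) = 149.08 + 78.686 = 227.766 mcg/mL·h
F = (AUC_ev/D_ev)/(AUC_iv/D_iv) = (227.766/375)/(588/250) = 0.607376/2.352 = 0.2582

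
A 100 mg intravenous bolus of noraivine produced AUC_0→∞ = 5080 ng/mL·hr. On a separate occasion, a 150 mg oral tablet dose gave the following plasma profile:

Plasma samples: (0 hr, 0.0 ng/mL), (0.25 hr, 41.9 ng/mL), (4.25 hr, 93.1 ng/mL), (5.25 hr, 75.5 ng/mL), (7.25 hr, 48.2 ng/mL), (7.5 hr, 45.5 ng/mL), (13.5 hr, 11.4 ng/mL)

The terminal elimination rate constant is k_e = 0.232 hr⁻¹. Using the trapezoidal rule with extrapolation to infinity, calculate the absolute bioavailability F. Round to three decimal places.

F = 0.094

Trapezoidal AUC_0→13.5 (oral tablet):
  [0→0.25]: (0.0+41.9)/2 × 0.25 = 5.2375
  [0.25→4.25]: (41.9+93.1)/2 × 4 = 270.0
  [4.25→5.25]: (93.1+75.5)/2 × 1 = 84.3
  [5.25→7.25]: (75.5+48.2)/2 × 2 = 123.7
  [7.25→7.5]: (48.2+45.5)/2 × 0.25 = 11.7125
  [7.5→13.5]: (45.5+11.4)/2 × 6 = 170.7
  Sum = 665.65 ng/mL·hr
Tail: C_last/k_e = 11.4/0.232 = 49.138
AUC_0→∞ (oral tablet) = 665.65 + 49.138 = 714.788 ng/mL·hr
F = (AUC_ev/D_ev)/(AUC_iv/D_iv) = (714.788/150)/(5080/100) = 4.76525/50.8 = 0.0938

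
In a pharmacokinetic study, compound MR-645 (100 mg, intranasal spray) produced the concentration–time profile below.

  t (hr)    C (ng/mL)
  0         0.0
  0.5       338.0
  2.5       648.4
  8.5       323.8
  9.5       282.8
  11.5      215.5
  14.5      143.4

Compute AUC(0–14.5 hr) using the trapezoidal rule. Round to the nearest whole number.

Trapezoidal AUC_0→14.5:
  [0→0.5]: (0.0+338.0)/2 × 0.5 = 84.5
  [0.5→2.5]: (338.0+648.4)/2 × 2 = 986.4
  [2.5→8.5]: (648.4+323.8)/2 × 6 = 2916.6
  [8.5→9.5]: (323.8+282.8)/2 × 1 = 303.3
  [9.5→11.5]: (282.8+215.5)/2 × 2 = 498.3
  [11.5→14.5]: (215.5+143.4)/2 × 3 = 538.35
  Sum = 5327.45 ng/mL·hr

AUC = 5327 ng/mL·hr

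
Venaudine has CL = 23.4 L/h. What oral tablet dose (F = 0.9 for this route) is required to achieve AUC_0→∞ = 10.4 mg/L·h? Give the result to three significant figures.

Dose = 270 mg

Dose = CL × AUC_0→∞ / F
     = 23.4 × 10.4 / 0.9 = 270.4 mg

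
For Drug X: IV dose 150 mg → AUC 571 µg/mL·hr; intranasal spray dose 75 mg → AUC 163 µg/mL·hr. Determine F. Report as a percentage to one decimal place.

F = (AUC_ev / D_ev) / (AUC_iv / D_iv)
  = (163/75) / (571/150)
  = 2.17333 / 3.80667 = 0.5709
  = 57.09%

F = 57.1%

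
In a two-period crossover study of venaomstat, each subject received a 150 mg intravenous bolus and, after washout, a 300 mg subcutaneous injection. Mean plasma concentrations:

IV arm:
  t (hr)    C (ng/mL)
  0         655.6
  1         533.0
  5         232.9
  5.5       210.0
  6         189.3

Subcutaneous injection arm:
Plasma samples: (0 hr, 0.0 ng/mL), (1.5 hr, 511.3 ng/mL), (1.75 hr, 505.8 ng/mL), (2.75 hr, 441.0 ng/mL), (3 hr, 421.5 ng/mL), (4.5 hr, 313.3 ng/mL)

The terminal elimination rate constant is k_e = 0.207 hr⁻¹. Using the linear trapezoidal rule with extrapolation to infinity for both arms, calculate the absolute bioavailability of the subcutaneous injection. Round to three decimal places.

Trapezoidal AUC_0→6 (IV):
  [0→1]: (655.6+533.0)/2 × 1 = 594.3
  [1→5]: (533.0+232.9)/2 × 4 = 1531.8
  [5→5.5]: (232.9+210.0)/2 × 0.5 = 110.725
  [5.5→6]: (210.0+189.3)/2 × 0.5 = 99.825
  Sum = 2336.65 ng/mL·hr
IV tail: 189.3/0.207 = 914.493; AUC_iv,0→∞ = 2336.65 + 914.493 = 3251.143 ng/mL·hr
Trapezoidal AUC_0→4.5 (subcutaneous injection):
  [0→1.5]: (0.0+511.3)/2 × 1.5 = 383.475
  [1.5→1.75]: (511.3+505.8)/2 × 0.25 = 127.1375
  [1.75→2.75]: (505.8+441.0)/2 × 1 = 473.4
  [2.75→3]: (441.0+421.5)/2 × 0.25 = 107.8125
  [3→4.5]: (421.5+313.3)/2 × 1.5 = 551.1
  Sum = 1642.925 ng/mL·hr
subcutaneous injection tail: 313.3/0.207 = 1513.527; AUC_ev,0→∞ = 1642.925 + 1513.527 = 3156.452 ng/mL·hr
F = (AUC_ev/D_ev)/(AUC_iv/D_iv) = (3156.452/300)/(3251.143/150) = 10.5215/21.6743 = 0.4854

F = 0.485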